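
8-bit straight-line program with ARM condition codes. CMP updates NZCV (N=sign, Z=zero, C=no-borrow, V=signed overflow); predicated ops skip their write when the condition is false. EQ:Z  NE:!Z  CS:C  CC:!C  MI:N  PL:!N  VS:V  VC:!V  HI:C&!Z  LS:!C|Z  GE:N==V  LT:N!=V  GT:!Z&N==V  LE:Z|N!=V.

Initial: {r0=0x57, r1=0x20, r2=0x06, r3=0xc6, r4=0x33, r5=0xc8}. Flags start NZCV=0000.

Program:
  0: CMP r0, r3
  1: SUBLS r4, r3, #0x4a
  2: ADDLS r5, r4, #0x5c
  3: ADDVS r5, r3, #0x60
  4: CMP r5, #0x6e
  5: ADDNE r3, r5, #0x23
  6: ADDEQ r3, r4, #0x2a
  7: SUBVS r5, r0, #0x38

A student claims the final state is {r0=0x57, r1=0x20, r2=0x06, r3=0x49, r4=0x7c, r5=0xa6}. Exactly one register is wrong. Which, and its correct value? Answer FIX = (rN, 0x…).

FIX = (r5, 0x26)

[0] flags=1001 → (cmp)
[1] flags=1001 LS?T → r4=0x7c
[2] flags=1001 LS?T → r5=0xd8
[3] flags=1001 VS?T → r5=0x26
[4] flags=1000 → (cmp)
[5] flags=1000 NE?T → r3=0x49
[6] flags=1000 EQ?F → skip
[7] flags=1000 VS?F → skip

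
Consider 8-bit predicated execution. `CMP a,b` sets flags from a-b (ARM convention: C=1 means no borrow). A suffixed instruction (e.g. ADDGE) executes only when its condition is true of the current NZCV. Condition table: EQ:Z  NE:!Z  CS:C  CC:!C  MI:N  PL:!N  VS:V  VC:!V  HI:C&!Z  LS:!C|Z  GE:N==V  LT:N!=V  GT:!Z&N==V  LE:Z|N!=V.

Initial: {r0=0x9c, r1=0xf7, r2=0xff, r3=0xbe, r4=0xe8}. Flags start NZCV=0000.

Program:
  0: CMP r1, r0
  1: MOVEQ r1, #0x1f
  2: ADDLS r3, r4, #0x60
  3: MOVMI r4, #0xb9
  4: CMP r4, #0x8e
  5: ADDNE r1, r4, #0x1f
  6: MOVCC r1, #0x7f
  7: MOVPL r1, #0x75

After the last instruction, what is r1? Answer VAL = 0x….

0: ✓ CMP  NZCV=0010
1: · MOVEQ
2: · ADDLS
3: · MOVMI
4: ✓ CMP  NZCV=0010
5: ✓ ADDNE  r1←0x07
6: · MOVCC
7: ✓ MOVPL  r1←0x75

VAL = 0x75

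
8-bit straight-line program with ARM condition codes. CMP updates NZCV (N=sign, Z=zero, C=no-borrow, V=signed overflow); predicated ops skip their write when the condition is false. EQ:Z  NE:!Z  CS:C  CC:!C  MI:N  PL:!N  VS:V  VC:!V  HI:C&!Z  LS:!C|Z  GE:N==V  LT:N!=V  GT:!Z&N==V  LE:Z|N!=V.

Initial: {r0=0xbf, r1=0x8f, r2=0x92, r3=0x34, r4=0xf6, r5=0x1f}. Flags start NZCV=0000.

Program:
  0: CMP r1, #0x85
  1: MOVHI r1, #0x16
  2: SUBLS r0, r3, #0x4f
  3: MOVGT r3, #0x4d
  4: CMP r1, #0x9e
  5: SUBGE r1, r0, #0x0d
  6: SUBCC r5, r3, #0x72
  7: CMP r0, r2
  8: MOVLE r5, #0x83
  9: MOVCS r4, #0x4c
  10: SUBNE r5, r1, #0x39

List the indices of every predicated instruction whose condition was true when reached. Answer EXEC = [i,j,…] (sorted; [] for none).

EXEC = [1,3,5,6,9,10]

0: ✓ CMP  NZCV=0010
1: ✓ MOVHI  r1←0x16
2: · SUBLS
3: ✓ MOVGT  r3←0x4d
4: ✓ CMP  NZCV=0000
5: ✓ SUBGE  r1←0xb2
6: ✓ SUBCC  r5←0xdb
7: ✓ CMP  NZCV=0010
8: · MOVLE
9: ✓ MOVCS  r4←0x4c
10: ✓ SUBNE  r5←0x79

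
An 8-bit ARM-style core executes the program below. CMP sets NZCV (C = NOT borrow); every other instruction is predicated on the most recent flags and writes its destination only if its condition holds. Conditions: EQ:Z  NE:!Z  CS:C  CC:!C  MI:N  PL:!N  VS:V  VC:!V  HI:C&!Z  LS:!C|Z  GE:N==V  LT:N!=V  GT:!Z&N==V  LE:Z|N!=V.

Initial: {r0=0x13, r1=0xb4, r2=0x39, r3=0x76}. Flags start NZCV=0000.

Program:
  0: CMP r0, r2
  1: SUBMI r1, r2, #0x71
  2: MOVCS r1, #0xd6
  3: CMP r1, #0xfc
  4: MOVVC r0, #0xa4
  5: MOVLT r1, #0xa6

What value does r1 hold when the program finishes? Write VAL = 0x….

VAL = 0xa6

0: ✓ CMP  NZCV=1000
1: ✓ SUBMI  r1←0xc8
2: · MOVCS
3: ✓ CMP  NZCV=1000
4: ✓ MOVVC  r0←0xa4
5: ✓ MOVLT  r1←0xa6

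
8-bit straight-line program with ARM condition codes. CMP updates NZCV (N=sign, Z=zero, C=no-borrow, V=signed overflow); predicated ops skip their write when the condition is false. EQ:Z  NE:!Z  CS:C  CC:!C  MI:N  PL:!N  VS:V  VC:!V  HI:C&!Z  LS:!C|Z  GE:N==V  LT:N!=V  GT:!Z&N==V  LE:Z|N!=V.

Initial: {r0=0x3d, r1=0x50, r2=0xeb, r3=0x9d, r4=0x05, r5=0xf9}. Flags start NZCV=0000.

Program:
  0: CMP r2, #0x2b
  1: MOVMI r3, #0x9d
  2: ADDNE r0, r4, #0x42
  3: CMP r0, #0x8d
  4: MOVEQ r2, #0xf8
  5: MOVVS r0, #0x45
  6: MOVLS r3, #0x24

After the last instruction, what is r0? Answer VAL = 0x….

[0] flags=1010 → (cmp)
[1] flags=1010 MI?T → r3=0x9d
[2] flags=1010 NE?T → r0=0x47
[3] flags=1001 → (cmp)
[4] flags=1001 EQ?F → skip
[5] flags=1001 VS?T → r0=0x45
[6] flags=1001 LS?T → r3=0x24

VAL = 0x45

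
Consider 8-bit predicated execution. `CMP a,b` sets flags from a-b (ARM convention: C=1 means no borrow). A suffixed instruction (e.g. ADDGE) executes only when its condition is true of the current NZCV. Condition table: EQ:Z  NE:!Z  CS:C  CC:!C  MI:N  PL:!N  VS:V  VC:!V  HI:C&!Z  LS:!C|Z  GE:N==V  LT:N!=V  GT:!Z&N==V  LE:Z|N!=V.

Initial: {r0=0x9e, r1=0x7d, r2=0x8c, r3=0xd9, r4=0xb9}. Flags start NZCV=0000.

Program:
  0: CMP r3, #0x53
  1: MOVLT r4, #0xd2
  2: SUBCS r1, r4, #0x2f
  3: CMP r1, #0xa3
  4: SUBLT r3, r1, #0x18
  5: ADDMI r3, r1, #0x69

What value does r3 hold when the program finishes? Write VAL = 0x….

VAL = 0xd9

[0] flags=1010 → (cmp)
[1] flags=1010 LT?T → r4=0xd2
[2] flags=1010 CS?T → r1=0xa3
[3] flags=0110 → (cmp)
[4] flags=0110 LT?F → skip
[5] flags=0110 MI?F → skip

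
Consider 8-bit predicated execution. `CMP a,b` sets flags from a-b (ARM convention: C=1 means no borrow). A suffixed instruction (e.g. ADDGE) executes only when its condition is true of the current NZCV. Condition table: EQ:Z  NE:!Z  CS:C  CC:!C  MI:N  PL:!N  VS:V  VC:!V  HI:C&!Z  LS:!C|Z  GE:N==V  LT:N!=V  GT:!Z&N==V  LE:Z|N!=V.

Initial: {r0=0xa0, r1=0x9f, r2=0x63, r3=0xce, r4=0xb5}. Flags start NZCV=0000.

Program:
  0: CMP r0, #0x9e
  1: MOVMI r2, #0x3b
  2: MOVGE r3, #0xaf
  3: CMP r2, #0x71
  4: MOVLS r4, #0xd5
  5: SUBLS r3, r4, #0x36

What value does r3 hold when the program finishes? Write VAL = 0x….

VAL = 0x9f

0: ✓ CMP  NZCV=0010
1: · MOVMI
2: ✓ MOVGE  r3←0xaf
3: ✓ CMP  NZCV=1000
4: ✓ MOVLS  r4←0xd5
5: ✓ SUBLS  r3←0x9f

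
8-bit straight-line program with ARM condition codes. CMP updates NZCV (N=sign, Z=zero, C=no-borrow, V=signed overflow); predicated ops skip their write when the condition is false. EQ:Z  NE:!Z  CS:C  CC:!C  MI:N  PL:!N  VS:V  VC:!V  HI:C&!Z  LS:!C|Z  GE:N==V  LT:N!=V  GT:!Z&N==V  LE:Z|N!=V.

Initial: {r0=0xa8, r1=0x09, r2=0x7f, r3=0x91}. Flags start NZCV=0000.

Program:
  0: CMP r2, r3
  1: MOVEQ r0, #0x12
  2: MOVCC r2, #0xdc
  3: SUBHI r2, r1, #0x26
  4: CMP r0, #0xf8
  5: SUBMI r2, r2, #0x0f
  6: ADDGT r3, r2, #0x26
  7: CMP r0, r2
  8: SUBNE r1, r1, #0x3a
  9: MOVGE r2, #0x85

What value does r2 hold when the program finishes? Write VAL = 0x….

VAL = 0xcd

[0] flags=1001 → (cmp)
[1] flags=1001 EQ?F → skip
[2] flags=1001 CC?T → r2=0xdc
[3] flags=1001 HI?F → skip
[4] flags=1000 → (cmp)
[5] flags=1000 MI?T → r2=0xcd
[6] flags=1000 GT?F → skip
[7] flags=1000 → (cmp)
[8] flags=1000 NE?T → r1=0xcf
[9] flags=1000 GE?F → skip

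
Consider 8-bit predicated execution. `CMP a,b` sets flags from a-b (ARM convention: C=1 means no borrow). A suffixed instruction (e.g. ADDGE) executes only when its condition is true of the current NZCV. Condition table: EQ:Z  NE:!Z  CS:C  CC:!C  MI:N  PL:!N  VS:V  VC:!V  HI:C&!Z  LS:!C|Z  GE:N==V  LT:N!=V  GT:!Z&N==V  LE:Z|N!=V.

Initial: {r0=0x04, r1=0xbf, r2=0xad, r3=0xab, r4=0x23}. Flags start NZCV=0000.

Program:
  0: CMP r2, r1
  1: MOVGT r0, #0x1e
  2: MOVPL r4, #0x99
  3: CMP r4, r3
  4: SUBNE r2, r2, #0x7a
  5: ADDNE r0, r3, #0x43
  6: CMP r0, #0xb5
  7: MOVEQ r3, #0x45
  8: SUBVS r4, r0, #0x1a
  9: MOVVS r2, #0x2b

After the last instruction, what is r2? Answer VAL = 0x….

[0] flags=1000 → (cmp)
[1] flags=1000 GT?F → skip
[2] flags=1000 PL?F → skip
[3] flags=0000 → (cmp)
[4] flags=0000 NE?T → r2=0x33
[5] flags=0000 NE?T → r0=0xee
[6] flags=0010 → (cmp)
[7] flags=0010 EQ?F → skip
[8] flags=0010 VS?F → skip
[9] flags=0010 VS?F → skip

VAL = 0x33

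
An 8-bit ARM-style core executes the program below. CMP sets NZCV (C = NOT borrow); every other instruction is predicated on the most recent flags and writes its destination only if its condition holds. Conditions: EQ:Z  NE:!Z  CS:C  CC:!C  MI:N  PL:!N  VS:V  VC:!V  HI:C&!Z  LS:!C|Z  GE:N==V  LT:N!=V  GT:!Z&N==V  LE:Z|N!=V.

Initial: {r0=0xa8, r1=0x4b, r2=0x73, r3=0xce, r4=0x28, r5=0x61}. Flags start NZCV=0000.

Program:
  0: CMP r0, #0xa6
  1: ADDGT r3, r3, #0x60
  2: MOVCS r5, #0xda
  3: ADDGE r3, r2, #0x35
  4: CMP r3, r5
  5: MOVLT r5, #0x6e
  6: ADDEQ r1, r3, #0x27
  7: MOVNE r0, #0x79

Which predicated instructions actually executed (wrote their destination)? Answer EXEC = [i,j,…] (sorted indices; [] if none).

EXEC = [1,2,3,5,7]

0: ✓ CMP  NZCV=0010
1: ✓ ADDGT  r3←0x2e
2: ✓ MOVCS  r5←0xda
3: ✓ ADDGE  r3←0xa8
4: ✓ CMP  NZCV=1000
5: ✓ MOVLT  r5←0x6e
6: · ADDEQ
7: ✓ MOVNE  r0←0x79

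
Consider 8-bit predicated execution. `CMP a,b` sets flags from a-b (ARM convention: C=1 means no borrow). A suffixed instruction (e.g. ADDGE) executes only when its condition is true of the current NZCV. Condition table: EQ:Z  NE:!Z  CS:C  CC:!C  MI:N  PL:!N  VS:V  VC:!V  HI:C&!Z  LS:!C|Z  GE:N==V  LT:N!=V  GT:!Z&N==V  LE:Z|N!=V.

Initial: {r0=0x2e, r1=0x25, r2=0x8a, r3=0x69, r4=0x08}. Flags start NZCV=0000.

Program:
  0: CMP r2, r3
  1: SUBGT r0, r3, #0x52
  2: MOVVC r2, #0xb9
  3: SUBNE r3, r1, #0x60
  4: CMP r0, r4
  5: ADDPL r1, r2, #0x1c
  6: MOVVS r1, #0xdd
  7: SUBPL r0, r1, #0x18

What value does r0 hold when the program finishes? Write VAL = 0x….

[0] flags=0011 → (cmp)
[1] flags=0011 GT?F → skip
[2] flags=0011 VC?F → skip
[3] flags=0011 NE?T → r3=0xc5
[4] flags=0010 → (cmp)
[5] flags=0010 PL?T → r1=0xa6
[6] flags=0010 VS?F → skip
[7] flags=0010 PL?T → r0=0x8e

VAL = 0x8e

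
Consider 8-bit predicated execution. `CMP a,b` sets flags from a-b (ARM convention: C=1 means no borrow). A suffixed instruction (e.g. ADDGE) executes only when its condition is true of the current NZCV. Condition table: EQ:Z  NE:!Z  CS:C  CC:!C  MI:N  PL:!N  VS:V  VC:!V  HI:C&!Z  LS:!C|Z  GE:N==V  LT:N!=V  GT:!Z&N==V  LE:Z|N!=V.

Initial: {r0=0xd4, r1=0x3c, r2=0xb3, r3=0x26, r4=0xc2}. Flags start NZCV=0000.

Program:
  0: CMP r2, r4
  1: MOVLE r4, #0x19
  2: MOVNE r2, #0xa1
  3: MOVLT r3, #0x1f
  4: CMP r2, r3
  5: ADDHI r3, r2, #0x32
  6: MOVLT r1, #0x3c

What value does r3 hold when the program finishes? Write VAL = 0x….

[0] flags=1000 → (cmp)
[1] flags=1000 LE?T → r4=0x19
[2] flags=1000 NE?T → r2=0xa1
[3] flags=1000 LT?T → r3=0x1f
[4] flags=1010 → (cmp)
[5] flags=1010 HI?T → r3=0xd3
[6] flags=1010 LT?T → r1=0x3c

VAL = 0xd3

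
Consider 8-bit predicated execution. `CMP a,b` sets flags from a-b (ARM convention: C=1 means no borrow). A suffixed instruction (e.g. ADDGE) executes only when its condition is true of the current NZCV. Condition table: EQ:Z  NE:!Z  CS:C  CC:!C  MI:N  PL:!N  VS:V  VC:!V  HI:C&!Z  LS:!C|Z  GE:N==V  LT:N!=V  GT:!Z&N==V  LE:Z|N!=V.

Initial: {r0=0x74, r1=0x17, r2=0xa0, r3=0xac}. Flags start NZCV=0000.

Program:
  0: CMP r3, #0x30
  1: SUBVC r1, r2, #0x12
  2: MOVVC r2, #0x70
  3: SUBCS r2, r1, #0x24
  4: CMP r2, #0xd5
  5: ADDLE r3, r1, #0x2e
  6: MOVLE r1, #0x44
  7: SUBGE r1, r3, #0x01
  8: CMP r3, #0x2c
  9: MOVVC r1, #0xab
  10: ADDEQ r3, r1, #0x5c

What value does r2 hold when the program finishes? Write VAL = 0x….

VAL = 0xf3

[0] flags=0011 → (cmp)
[1] flags=0011 VC?F → skip
[2] flags=0011 VC?F → skip
[3] flags=0011 CS?T → r2=0xf3
[4] flags=0010 → (cmp)
[5] flags=0010 LE?F → skip
[6] flags=0010 LE?F → skip
[7] flags=0010 GE?T → r1=0xab
[8] flags=1010 → (cmp)
[9] flags=1010 VC?T → r1=0xab
[10] flags=1010 EQ?F → skip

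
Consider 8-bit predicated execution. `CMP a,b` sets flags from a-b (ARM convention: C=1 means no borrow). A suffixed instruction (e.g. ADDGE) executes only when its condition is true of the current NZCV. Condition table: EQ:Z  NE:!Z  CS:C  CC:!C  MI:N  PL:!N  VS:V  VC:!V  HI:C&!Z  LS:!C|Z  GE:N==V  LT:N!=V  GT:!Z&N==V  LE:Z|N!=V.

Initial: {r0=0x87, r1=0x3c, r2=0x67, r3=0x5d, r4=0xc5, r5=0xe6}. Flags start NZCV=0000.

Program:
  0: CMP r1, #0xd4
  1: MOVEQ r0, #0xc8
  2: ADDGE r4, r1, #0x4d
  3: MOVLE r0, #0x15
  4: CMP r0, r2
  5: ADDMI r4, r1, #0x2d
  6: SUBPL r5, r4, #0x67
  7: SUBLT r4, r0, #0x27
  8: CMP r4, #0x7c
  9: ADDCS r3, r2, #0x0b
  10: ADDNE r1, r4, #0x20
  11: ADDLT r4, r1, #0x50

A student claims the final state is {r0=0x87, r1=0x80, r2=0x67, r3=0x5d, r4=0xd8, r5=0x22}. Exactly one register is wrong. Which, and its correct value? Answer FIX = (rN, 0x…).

FIX = (r4, 0xd0)

0: ✓ CMP  NZCV=0000
1: · MOVEQ
2: ✓ ADDGE  r4←0x89
3: · MOVLE
4: ✓ CMP  NZCV=0011
5: · ADDMI
6: ✓ SUBPL  r5←0x22
7: ✓ SUBLT  r4←0x60
8: ✓ CMP  NZCV=1000
9: · ADDCS
10: ✓ ADDNE  r1←0x80
11: ✓ ADDLT  r4←0xd0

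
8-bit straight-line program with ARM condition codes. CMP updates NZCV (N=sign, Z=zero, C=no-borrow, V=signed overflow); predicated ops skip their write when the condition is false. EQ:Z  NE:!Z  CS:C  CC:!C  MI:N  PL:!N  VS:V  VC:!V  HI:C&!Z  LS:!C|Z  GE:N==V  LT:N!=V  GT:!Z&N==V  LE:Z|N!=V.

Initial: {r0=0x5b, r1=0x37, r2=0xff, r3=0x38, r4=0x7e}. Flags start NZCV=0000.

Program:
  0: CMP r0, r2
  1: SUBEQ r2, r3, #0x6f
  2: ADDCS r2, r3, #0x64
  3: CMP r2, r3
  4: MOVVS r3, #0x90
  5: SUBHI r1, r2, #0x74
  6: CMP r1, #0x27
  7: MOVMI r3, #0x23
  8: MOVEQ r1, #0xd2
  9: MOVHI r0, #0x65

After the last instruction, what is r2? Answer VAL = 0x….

VAL = 0xff

0: ✓ CMP  NZCV=0000
1: · SUBEQ
2: · ADDCS
3: ✓ CMP  NZCV=1010
4: · MOVVS
5: ✓ SUBHI  r1←0x8b
6: ✓ CMP  NZCV=0011
7: · MOVMI
8: · MOVEQ
9: ✓ MOVHI  r0←0x65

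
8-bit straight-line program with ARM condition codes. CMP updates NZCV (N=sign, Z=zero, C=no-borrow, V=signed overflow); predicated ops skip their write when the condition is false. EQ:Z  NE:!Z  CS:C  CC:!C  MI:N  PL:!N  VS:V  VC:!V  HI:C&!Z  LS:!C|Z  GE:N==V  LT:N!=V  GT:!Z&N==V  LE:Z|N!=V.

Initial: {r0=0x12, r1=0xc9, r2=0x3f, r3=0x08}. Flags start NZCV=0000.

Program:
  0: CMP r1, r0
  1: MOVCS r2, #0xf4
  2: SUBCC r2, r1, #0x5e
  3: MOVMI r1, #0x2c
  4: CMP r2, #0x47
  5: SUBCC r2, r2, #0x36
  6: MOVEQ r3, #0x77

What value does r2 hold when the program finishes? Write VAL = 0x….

0: ✓ CMP  NZCV=1010
1: ✓ MOVCS  r2←0xf4
2: · SUBCC
3: ✓ MOVMI  r1←0x2c
4: ✓ CMP  NZCV=1010
5: · SUBCC
6: · MOVEQ

VAL = 0xf4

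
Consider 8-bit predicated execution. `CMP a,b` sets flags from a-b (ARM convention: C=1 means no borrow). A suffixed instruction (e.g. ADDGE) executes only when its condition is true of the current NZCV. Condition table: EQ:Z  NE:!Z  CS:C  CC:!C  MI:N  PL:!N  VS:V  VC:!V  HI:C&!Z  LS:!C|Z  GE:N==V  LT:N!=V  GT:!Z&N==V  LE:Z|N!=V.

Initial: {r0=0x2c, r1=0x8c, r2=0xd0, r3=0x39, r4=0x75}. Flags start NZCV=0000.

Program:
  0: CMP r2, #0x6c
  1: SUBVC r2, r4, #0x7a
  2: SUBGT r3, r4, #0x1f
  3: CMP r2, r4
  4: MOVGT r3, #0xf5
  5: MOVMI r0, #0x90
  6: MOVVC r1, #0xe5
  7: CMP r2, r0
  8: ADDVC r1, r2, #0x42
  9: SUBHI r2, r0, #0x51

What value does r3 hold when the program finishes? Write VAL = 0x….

VAL = 0x39

[0] flags=0011 → (cmp)
[1] flags=0011 VC?F → skip
[2] flags=0011 GT?F → skip
[3] flags=0011 → (cmp)
[4] flags=0011 GT?F → skip
[5] flags=0011 MI?F → skip
[6] flags=0011 VC?F → skip
[7] flags=1010 → (cmp)
[8] flags=1010 VC?T → r1=0x12
[9] flags=1010 HI?T → r2=0xdb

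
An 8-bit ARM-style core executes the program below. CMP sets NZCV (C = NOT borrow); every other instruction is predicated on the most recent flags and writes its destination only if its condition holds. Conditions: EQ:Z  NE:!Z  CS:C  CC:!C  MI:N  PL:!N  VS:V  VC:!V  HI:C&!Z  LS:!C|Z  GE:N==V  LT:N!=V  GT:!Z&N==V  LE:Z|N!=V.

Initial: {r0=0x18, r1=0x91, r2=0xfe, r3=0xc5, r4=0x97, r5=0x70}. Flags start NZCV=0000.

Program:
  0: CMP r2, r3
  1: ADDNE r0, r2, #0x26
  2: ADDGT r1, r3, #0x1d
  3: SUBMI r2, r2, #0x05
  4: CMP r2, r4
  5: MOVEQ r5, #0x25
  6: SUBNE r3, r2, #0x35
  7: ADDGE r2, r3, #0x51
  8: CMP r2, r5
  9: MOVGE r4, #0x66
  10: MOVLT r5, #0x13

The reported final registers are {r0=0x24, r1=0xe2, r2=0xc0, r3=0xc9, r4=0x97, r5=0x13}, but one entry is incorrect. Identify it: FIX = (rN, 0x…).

FIX = (r2, 0x1a)

0: ✓ CMP  NZCV=0010
1: ✓ ADDNE  r0←0x24
2: ✓ ADDGT  r1←0xe2
3: · SUBMI
4: ✓ CMP  NZCV=0010
5: · MOVEQ
6: ✓ SUBNE  r3←0xc9
7: ✓ ADDGE  r2←0x1a
8: ✓ CMP  NZCV=1000
9: · MOVGE
10: ✓ MOVLT  r5←0x13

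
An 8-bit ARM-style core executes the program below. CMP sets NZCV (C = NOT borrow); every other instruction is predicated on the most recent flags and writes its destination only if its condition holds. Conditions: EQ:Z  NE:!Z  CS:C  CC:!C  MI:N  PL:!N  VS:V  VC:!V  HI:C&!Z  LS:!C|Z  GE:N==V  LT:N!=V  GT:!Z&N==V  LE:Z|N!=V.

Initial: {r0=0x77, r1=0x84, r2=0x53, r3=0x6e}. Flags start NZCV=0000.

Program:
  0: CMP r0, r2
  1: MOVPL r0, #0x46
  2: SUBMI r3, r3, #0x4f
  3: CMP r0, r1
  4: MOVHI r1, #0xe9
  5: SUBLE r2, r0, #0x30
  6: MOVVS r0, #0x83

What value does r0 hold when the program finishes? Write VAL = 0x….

[0] flags=0010 → (cmp)
[1] flags=0010 PL?T → r0=0x46
[2] flags=0010 MI?F → skip
[3] flags=1001 → (cmp)
[4] flags=1001 HI?F → skip
[5] flags=1001 LE?F → skip
[6] flags=1001 VS?T → r0=0x83

VAL = 0x83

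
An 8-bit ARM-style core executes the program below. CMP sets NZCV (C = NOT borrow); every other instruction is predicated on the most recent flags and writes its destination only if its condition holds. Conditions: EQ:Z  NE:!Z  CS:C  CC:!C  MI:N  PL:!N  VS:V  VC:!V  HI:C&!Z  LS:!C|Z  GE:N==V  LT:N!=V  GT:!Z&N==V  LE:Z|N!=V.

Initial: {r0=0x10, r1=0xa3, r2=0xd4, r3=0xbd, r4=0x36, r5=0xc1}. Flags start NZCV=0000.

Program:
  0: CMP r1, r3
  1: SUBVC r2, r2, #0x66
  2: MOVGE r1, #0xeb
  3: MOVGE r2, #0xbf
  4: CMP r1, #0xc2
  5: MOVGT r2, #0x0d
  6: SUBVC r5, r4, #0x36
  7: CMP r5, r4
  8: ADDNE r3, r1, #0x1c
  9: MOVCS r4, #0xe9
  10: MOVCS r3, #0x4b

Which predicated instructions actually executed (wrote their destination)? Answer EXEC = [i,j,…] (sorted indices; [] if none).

0: ✓ CMP  NZCV=1000
1: ✓ SUBVC  r2←0x6e
2: · MOVGE
3: · MOVGE
4: ✓ CMP  NZCV=1000
5: · MOVGT
6: ✓ SUBVC  r5←0x00
7: ✓ CMP  NZCV=1000
8: ✓ ADDNE  r3←0xbf
9: · MOVCS
10: · MOVCS

EXEC = [1,6,8]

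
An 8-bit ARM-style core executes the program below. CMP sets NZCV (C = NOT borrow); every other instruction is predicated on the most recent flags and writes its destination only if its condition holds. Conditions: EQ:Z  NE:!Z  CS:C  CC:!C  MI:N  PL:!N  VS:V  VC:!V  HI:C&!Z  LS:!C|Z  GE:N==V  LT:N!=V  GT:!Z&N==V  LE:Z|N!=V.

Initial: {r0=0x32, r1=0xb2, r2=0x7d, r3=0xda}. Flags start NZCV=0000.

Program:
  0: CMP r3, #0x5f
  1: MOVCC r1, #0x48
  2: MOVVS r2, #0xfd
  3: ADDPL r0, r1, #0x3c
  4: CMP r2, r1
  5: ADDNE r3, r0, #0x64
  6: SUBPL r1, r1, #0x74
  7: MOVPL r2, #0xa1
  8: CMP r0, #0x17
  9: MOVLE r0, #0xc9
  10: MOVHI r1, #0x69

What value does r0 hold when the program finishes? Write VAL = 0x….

0: ✓ CMP  NZCV=0011
1: · MOVCC
2: ✓ MOVVS  r2←0xfd
3: ✓ ADDPL  r0←0xee
4: ✓ CMP  NZCV=0010
5: ✓ ADDNE  r3←0x52
6: ✓ SUBPL  r1←0x3e
7: ✓ MOVPL  r2←0xa1
8: ✓ CMP  NZCV=1010
9: ✓ MOVLE  r0←0xc9
10: ✓ MOVHI  r1←0x69

VAL = 0xc9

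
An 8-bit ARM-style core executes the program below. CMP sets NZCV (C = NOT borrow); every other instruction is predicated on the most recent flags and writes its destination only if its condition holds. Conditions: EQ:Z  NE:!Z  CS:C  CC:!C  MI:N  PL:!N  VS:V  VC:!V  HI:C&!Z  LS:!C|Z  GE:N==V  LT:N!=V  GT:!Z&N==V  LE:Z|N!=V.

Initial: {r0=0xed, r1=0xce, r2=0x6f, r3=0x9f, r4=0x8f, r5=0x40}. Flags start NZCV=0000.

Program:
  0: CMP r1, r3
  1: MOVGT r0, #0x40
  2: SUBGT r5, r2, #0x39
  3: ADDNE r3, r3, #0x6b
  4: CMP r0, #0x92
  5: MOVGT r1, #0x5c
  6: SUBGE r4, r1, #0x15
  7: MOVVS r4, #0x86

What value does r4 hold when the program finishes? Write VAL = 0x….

[0] flags=0010 → (cmp)
[1] flags=0010 GT?T → r0=0x40
[2] flags=0010 GT?T → r5=0x36
[3] flags=0010 NE?T → r3=0x0a
[4] flags=1001 → (cmp)
[5] flags=1001 GT?T → r1=0x5c
[6] flags=1001 GE?T → r4=0x47
[7] flags=1001 VS?T → r4=0x86

VAL = 0x86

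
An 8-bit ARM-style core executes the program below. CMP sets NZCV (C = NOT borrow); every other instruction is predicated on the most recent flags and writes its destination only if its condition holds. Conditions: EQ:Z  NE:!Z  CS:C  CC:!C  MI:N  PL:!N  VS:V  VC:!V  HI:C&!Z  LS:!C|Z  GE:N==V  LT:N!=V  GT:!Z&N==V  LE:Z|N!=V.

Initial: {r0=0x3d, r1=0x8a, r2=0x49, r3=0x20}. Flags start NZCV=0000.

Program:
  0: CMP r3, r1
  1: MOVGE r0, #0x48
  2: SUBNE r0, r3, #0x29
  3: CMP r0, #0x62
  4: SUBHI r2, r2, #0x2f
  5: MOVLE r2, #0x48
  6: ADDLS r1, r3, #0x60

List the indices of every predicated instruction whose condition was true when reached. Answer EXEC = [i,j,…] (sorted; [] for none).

0: ✓ CMP  NZCV=1001
1: ✓ MOVGE  r0←0x48
2: ✓ SUBNE  r0←0xf7
3: ✓ CMP  NZCV=1010
4: ✓ SUBHI  r2←0x1a
5: ✓ MOVLE  r2←0x48
6: · ADDLS

EXEC = [1,2,4,5]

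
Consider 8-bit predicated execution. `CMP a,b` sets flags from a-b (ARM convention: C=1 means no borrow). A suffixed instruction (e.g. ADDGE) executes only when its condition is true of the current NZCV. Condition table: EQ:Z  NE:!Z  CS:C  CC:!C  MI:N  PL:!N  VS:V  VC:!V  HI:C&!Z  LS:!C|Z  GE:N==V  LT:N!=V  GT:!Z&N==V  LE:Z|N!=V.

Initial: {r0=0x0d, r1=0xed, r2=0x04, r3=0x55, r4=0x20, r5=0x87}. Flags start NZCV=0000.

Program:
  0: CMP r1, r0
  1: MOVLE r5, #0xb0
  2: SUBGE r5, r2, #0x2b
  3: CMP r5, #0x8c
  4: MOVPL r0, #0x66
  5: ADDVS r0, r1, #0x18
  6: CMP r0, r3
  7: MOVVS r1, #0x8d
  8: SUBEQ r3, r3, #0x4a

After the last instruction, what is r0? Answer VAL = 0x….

[0] flags=1010 → (cmp)
[1] flags=1010 LE?T → r5=0xb0
[2] flags=1010 GE?F → skip
[3] flags=0010 → (cmp)
[4] flags=0010 PL?T → r0=0x66
[5] flags=0010 VS?F → skip
[6] flags=0010 → (cmp)
[7] flags=0010 VS?F → skip
[8] flags=0010 EQ?F → skip

VAL = 0x66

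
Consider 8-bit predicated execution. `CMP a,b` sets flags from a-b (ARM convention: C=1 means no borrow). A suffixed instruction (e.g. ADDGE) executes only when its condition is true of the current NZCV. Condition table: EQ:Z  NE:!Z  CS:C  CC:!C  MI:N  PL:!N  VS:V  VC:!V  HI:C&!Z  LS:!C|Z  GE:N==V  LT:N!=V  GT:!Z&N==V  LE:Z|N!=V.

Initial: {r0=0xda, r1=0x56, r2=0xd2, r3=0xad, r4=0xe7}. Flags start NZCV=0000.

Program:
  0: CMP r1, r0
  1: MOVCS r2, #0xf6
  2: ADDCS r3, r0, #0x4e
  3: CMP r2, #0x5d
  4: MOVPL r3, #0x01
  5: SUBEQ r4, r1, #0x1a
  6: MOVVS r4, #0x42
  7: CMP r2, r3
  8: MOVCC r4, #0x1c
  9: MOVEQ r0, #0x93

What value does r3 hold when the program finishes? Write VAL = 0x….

[0] flags=0000 → (cmp)
[1] flags=0000 CS?F → skip
[2] flags=0000 CS?F → skip
[3] flags=0011 → (cmp)
[4] flags=0011 PL?T → r3=0x01
[5] flags=0011 EQ?F → skip
[6] flags=0011 VS?T → r4=0x42
[7] flags=1010 → (cmp)
[8] flags=1010 CC?F → skip
[9] flags=1010 EQ?F → skip

VAL = 0x01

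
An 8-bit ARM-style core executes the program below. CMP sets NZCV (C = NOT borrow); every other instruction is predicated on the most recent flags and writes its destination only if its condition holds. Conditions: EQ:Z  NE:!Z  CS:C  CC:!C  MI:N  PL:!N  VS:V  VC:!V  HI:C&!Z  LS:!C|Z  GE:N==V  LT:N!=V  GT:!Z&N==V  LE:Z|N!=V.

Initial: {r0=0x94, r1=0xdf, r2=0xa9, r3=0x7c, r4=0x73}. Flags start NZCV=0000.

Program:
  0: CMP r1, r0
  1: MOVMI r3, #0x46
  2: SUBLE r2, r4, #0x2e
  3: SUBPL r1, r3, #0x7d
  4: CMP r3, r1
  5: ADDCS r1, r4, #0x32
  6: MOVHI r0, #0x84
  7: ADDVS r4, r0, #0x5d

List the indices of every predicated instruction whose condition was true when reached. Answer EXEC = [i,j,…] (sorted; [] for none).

EXEC = [3]

[0] flags=0010 → (cmp)
[1] flags=0010 MI?F → skip
[2] flags=0010 LE?F → skip
[3] flags=0010 PL?T → r1=0xff
[4] flags=0000 → (cmp)
[5] flags=0000 CS?F → skip
[6] flags=0000 HI?F → skip
[7] flags=0000 VS?F → skip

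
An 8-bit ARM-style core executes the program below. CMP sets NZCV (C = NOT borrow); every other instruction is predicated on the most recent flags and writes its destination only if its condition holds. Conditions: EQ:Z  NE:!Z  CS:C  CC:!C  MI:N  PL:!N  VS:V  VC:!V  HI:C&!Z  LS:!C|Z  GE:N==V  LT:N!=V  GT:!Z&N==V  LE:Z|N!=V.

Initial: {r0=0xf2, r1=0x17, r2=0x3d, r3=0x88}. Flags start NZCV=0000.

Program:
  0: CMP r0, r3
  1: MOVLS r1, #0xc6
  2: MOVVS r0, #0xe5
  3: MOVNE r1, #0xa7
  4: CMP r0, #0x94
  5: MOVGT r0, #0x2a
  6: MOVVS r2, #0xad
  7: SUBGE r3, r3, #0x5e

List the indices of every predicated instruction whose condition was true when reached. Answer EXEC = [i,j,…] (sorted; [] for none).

0: ✓ CMP  NZCV=0010
1: · MOVLS
2: · MOVVS
3: ✓ MOVNE  r1←0xa7
4: ✓ CMP  NZCV=0010
5: ✓ MOVGT  r0←0x2a
6: · MOVVS
7: ✓ SUBGE  r3←0x2a

EXEC = [3,5,7]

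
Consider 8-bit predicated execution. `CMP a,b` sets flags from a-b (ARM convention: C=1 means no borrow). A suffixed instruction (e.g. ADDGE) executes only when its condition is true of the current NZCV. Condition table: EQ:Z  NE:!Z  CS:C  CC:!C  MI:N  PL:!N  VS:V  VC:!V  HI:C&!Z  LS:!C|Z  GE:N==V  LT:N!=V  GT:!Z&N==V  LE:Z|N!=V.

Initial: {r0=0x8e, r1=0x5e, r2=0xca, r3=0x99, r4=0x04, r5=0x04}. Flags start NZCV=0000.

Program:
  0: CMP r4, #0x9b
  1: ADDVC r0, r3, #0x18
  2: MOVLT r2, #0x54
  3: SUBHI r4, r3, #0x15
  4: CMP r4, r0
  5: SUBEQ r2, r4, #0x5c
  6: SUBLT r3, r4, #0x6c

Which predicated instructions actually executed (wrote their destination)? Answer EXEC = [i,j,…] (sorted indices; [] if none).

EXEC = [1]

[0] flags=0000 → (cmp)
[1] flags=0000 VC?T → r0=0xb1
[2] flags=0000 LT?F → skip
[3] flags=0000 HI?F → skip
[4] flags=0000 → (cmp)
[5] flags=0000 EQ?F → skip
[6] flags=0000 LT?F → skip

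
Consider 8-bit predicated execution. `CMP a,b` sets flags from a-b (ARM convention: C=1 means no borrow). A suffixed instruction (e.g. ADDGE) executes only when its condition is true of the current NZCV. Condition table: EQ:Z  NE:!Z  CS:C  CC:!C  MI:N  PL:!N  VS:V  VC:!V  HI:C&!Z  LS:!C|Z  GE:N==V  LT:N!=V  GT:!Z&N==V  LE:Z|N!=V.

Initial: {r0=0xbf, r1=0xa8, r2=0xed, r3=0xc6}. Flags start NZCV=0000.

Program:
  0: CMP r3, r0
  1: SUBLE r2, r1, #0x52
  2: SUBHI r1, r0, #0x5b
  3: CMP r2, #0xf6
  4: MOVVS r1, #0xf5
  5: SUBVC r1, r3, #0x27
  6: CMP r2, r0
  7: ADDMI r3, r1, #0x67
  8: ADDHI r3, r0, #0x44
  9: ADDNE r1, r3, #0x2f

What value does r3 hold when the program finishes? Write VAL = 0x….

[0] flags=0010 → (cmp)
[1] flags=0010 LE?F → skip
[2] flags=0010 HI?T → r1=0x64
[3] flags=1000 → (cmp)
[4] flags=1000 VS?F → skip
[5] flags=1000 VC?T → r1=0x9f
[6] flags=0010 → (cmp)
[7] flags=0010 MI?F → skip
[8] flags=0010 HI?T → r3=0x03
[9] flags=0010 NE?T → r1=0x32

VAL = 0x03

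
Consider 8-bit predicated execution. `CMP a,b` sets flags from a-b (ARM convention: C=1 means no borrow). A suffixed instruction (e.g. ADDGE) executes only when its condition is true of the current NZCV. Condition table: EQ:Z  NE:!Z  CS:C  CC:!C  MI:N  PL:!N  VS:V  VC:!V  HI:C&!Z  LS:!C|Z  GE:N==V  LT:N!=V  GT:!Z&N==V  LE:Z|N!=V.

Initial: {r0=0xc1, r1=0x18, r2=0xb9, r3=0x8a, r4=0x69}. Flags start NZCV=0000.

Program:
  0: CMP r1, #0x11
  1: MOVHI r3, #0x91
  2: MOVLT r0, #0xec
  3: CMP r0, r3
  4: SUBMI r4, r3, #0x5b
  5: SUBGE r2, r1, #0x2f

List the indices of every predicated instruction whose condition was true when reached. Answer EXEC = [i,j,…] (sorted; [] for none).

EXEC = [1,5]

0: ✓ CMP  NZCV=0010
1: ✓ MOVHI  r3←0x91
2: · MOVLT
3: ✓ CMP  NZCV=0010
4: · SUBMI
5: ✓ SUBGE  r2←0xe9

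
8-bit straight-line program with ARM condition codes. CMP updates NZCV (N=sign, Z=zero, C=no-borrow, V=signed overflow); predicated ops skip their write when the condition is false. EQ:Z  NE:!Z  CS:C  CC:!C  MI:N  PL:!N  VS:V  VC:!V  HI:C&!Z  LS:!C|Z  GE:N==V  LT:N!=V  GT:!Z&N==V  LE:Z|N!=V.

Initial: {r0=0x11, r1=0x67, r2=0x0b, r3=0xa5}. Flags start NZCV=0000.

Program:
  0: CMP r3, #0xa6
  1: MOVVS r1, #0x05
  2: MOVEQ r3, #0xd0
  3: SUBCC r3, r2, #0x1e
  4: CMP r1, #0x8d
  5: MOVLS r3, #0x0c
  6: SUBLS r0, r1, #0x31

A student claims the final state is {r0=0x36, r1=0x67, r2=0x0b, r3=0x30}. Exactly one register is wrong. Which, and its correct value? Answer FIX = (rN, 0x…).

[0] flags=1000 → (cmp)
[1] flags=1000 VS?F → skip
[2] flags=1000 EQ?F → skip
[3] flags=1000 CC?T → r3=0xed
[4] flags=1001 → (cmp)
[5] flags=1001 LS?T → r3=0x0c
[6] flags=1001 LS?T → r0=0x36

FIX = (r3, 0x0c)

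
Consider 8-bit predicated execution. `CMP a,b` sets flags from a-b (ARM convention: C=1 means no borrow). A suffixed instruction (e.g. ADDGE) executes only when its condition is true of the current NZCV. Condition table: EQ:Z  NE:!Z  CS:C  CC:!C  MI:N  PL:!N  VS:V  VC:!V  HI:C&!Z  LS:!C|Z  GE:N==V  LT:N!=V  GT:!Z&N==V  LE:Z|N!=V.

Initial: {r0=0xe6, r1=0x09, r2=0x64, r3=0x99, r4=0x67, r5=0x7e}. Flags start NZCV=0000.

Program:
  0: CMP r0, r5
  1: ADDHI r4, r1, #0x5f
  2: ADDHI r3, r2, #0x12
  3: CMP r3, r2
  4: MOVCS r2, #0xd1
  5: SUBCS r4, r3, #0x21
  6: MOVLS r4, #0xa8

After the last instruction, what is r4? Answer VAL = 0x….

VAL = 0x55

[0] flags=0011 → (cmp)
[1] flags=0011 HI?T → r4=0x68
[2] flags=0011 HI?T → r3=0x76
[3] flags=0010 → (cmp)
[4] flags=0010 CS?T → r2=0xd1
[5] flags=0010 CS?T → r4=0x55
[6] flags=0010 LS?F → skip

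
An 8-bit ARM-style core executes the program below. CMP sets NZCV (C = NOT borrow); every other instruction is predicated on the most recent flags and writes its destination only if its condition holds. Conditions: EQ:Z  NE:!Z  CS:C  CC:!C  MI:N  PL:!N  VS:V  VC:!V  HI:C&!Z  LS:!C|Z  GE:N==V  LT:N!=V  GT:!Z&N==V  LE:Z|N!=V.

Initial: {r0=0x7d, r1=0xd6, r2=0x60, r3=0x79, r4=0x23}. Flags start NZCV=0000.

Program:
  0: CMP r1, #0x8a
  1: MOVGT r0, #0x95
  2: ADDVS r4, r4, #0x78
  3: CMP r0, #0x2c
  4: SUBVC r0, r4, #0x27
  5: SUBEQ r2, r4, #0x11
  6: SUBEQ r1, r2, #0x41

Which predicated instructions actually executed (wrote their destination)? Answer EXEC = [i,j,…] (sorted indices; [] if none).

EXEC = [1]

[0] flags=0010 → (cmp)
[1] flags=0010 GT?T → r0=0x95
[2] flags=0010 VS?F → skip
[3] flags=0011 → (cmp)
[4] flags=0011 VC?F → skip
[5] flags=0011 EQ?F → skip
[6] flags=0011 EQ?F → skip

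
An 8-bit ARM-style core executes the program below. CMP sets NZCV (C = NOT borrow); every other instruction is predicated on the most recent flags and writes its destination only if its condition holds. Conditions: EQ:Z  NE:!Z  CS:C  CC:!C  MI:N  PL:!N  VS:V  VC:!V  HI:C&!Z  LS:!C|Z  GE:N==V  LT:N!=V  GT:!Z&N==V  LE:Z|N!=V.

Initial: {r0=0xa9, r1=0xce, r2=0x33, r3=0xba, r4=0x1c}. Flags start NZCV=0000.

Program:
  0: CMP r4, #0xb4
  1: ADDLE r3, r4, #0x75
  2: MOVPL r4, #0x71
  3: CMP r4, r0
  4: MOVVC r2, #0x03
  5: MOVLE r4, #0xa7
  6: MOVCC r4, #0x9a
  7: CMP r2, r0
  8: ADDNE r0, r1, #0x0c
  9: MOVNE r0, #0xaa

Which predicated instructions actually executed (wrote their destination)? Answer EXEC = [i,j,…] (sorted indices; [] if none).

EXEC = [2,6,8,9]

[0] flags=0000 → (cmp)
[1] flags=0000 LE?F → skip
[2] flags=0000 PL?T → r4=0x71
[3] flags=1001 → (cmp)
[4] flags=1001 VC?F → skip
[5] flags=1001 LE?F → skip
[6] flags=1001 CC?T → r4=0x9a
[7] flags=1001 → (cmp)
[8] flags=1001 NE?T → r0=0xda
[9] flags=1001 NE?T → r0=0xaa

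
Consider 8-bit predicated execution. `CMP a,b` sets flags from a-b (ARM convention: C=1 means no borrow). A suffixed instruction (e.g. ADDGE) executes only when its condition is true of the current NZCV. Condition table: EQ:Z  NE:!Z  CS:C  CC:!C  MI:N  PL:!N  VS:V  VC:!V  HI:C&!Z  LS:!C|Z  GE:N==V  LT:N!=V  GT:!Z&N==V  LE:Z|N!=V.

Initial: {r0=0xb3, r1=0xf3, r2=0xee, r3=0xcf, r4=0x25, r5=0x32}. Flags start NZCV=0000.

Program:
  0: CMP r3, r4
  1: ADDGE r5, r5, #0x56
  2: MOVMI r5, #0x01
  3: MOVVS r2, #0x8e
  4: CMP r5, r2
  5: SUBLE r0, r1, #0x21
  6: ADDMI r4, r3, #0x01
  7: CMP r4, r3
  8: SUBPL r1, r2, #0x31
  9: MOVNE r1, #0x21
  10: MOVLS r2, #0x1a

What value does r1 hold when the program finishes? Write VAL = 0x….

[0] flags=1010 → (cmp)
[1] flags=1010 GE?F → skip
[2] flags=1010 MI?T → r5=0x01
[3] flags=1010 VS?F → skip
[4] flags=0000 → (cmp)
[5] flags=0000 LE?F → skip
[6] flags=0000 MI?F → skip
[7] flags=0000 → (cmp)
[8] flags=0000 PL?T → r1=0xbd
[9] flags=0000 NE?T → r1=0x21
[10] flags=0000 LS?T → r2=0x1a

VAL = 0x21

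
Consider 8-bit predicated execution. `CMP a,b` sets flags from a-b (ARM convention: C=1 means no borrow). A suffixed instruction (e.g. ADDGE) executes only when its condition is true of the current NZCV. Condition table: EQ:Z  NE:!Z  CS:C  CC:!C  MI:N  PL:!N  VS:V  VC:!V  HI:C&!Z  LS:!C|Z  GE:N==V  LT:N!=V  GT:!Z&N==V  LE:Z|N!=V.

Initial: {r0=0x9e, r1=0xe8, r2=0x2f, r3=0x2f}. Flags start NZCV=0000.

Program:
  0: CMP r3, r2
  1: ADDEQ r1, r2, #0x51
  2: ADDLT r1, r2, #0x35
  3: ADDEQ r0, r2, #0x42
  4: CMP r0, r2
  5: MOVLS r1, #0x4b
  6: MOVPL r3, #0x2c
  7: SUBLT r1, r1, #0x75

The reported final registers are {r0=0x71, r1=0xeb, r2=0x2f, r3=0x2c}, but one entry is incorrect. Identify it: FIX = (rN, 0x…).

FIX = (r1, 0x80)

[0] flags=0110 → (cmp)
[1] flags=0110 EQ?T → r1=0x80
[2] flags=0110 LT?F → skip
[3] flags=0110 EQ?T → r0=0x71
[4] flags=0010 → (cmp)
[5] flags=0010 LS?F → skip
[6] flags=0010 PL?T → r3=0x2c
[7] flags=0010 LT?F → skip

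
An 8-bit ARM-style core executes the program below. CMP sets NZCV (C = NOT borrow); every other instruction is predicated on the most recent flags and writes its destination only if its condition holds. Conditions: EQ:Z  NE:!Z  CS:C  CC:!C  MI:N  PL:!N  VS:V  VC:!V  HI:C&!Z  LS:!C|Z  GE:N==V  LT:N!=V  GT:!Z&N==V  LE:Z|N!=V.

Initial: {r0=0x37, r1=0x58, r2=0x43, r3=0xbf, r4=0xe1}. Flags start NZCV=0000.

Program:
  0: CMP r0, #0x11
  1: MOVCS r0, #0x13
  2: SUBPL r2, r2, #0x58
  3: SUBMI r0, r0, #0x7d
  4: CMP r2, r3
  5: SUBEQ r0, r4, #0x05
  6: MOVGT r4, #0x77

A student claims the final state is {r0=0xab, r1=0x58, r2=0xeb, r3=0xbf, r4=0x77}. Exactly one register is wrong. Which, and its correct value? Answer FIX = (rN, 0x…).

0: ✓ CMP  NZCV=0010
1: ✓ MOVCS  r0←0x13
2: ✓ SUBPL  r2←0xeb
3: · SUBMI
4: ✓ CMP  NZCV=0010
5: · SUBEQ
6: ✓ MOVGT  r4←0x77

FIX = (r0, 0x13)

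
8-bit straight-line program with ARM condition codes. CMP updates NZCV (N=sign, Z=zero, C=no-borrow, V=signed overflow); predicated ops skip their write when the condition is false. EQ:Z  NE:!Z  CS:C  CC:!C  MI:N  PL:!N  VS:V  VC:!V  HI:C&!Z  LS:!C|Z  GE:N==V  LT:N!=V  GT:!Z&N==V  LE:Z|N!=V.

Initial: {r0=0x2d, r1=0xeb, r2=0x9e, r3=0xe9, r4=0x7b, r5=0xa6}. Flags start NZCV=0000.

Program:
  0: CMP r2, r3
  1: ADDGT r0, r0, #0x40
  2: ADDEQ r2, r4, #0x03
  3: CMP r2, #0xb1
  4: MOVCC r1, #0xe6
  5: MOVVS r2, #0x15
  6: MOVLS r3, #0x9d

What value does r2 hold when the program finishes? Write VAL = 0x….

0: ✓ CMP  NZCV=1000
1: · ADDGT
2: · ADDEQ
3: ✓ CMP  NZCV=1000
4: ✓ MOVCC  r1←0xe6
5: · MOVVS
6: ✓ MOVLS  r3←0x9d

VAL = 0x9e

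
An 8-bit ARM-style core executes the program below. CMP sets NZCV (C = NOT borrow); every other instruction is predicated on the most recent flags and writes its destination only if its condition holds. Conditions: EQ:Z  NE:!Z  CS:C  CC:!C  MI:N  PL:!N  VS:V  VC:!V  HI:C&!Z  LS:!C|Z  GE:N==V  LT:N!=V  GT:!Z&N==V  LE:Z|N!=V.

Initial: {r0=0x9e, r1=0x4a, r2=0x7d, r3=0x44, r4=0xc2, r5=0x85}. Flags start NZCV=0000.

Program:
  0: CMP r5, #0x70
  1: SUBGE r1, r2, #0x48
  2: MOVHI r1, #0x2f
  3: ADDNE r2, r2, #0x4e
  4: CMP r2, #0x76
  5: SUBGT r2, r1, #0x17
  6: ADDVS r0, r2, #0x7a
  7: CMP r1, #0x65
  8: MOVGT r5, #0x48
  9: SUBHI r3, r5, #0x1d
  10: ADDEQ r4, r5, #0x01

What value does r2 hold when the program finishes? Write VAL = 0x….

VAL = 0xcb

[0] flags=0011 → (cmp)
[1] flags=0011 GE?F → skip
[2] flags=0011 HI?T → r1=0x2f
[3] flags=0011 NE?T → r2=0xcb
[4] flags=0011 → (cmp)
[5] flags=0011 GT?F → skip
[6] flags=0011 VS?T → r0=0x45
[7] flags=1000 → (cmp)
[8] flags=1000 GT?F → skip
[9] flags=1000 HI?F → skip
[10] flags=1000 EQ?F → skip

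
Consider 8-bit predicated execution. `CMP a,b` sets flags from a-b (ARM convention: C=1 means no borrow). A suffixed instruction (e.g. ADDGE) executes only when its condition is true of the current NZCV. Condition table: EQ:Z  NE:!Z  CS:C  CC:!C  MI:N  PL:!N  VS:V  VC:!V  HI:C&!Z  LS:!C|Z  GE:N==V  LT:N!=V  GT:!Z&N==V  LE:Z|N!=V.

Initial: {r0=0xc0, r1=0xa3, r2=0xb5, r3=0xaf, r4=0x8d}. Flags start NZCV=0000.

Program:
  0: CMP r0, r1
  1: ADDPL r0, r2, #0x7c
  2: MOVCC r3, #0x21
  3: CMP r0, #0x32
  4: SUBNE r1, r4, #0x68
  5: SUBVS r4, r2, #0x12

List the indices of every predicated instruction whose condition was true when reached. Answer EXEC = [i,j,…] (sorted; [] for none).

[0] flags=0010 → (cmp)
[1] flags=0010 PL?T → r0=0x31
[2] flags=0010 CC?F → skip
[3] flags=1000 → (cmp)
[4] flags=1000 NE?T → r1=0x25
[5] flags=1000 VS?F → skip

EXEC = [1,4]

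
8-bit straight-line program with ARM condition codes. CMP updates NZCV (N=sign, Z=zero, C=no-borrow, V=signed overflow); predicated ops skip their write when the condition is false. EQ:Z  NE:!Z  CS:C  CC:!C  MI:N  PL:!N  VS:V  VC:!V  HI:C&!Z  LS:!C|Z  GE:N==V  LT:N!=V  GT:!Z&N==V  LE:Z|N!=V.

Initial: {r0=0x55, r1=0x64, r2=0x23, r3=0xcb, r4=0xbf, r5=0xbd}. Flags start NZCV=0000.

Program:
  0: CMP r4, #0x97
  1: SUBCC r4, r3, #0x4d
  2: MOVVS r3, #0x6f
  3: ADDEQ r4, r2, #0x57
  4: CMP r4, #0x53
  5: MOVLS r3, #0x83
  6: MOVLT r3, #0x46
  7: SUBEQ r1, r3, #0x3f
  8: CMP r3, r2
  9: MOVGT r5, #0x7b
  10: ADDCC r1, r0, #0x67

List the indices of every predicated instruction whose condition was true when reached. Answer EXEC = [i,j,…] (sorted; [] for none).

EXEC = [6,9]

0: ✓ CMP  NZCV=0010
1: · SUBCC
2: · MOVVS
3: · ADDEQ
4: ✓ CMP  NZCV=0011
5: · MOVLS
6: ✓ MOVLT  r3←0x46
7: · SUBEQ
8: ✓ CMP  NZCV=0010
9: ✓ MOVGT  r5←0x7b
10: · ADDCC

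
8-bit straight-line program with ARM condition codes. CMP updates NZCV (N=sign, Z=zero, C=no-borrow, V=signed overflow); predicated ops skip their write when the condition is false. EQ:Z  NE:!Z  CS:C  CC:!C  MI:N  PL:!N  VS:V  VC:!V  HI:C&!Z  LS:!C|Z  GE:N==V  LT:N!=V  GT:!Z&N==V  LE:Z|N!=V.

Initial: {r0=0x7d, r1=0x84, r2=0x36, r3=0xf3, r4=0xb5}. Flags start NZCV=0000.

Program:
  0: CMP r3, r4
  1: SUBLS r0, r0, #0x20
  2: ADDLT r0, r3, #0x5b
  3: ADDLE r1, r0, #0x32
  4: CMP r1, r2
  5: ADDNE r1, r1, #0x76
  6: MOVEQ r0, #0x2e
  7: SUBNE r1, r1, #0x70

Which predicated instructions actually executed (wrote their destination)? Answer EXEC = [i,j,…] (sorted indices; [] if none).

[0] flags=0010 → (cmp)
[1] flags=0010 LS?F → skip
[2] flags=0010 LT?F → skip
[3] flags=0010 LE?F → skip
[4] flags=0011 → (cmp)
[5] flags=0011 NE?T → r1=0xfa
[6] flags=0011 EQ?F → skip
[7] flags=0011 NE?T → r1=0x8a

EXEC = [5,7]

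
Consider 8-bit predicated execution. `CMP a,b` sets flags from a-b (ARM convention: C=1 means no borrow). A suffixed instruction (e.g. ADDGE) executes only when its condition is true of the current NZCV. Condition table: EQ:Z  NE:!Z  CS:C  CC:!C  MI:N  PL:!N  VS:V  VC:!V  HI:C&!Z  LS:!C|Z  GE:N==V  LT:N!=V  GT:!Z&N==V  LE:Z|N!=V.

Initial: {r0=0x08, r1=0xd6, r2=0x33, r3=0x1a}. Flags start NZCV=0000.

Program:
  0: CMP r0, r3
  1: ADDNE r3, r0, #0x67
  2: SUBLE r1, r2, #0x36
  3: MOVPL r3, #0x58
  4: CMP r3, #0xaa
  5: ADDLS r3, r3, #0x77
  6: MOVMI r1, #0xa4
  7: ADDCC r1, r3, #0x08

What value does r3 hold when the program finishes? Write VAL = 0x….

VAL = 0xe6

0: ✓ CMP  NZCV=1000
1: ✓ ADDNE  r3←0x6f
2: ✓ SUBLE  r1←0xfd
3: · MOVPL
4: ✓ CMP  NZCV=1001
5: ✓ ADDLS  r3←0xe6
6: ✓ MOVMI  r1←0xa4
7: ✓ ADDCC  r1←0xee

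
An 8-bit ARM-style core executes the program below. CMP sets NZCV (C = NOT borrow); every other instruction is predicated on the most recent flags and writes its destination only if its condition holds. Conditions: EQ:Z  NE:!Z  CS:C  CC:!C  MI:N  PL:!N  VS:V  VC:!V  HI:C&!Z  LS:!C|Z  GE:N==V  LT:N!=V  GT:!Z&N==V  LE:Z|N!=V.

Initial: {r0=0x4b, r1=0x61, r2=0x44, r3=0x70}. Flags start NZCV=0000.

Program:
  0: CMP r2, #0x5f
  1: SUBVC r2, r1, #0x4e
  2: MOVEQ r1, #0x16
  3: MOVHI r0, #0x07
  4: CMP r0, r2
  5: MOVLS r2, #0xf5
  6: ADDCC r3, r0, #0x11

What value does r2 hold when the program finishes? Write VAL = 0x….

[0] flags=1000 → (cmp)
[1] flags=1000 VC?T → r2=0x13
[2] flags=1000 EQ?F → skip
[3] flags=1000 HI?F → skip
[4] flags=0010 → (cmp)
[5] flags=0010 LS?F → skip
[6] flags=0010 CC?F → skip

VAL = 0x13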